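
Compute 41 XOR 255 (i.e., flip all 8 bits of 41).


41 ^ 255 = 214

214


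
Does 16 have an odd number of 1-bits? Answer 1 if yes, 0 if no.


0b10000 has 1 ones => parity 1

1


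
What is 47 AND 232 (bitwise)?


0b101111 & 0b11101000 = 0b101000 = 40

40


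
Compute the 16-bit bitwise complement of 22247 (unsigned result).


~0b101011011100111 = 0b1010100100011000 = 43288 (16-bit unsigned)

43288


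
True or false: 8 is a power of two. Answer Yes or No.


0b1000. Only one bit set => Yes

Yes


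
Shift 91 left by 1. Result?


0b1011011 << 1 = 0b10110110 = 182

182


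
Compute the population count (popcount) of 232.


0b11101000 has 4 set bits

4


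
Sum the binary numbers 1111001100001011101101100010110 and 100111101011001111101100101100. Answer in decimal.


1111001100001011101101100010110 + 100111101011001111101100101100 = 10100001001100101101011001000010 = 2704463426

2704463426


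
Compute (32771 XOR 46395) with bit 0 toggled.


Step 1: 32771 ^ 46395 = 13624
Step 2: 13624 ^ (1 << 0) = 13624 ^ 1 = 13625

13625


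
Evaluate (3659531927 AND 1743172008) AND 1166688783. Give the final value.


Step 1: 3659531927 & 1743172008 = 1109393536
Step 2: 1109393536 & 1166688783 = 1073741824

1073741824


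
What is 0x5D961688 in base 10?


5D961688 hex = 1570117256 decimal

1570117256


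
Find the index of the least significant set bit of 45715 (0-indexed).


0b1011001010010011. Lowest set bit at position 0

0


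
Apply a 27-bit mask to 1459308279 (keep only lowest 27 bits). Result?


1459308279 & 134217727 = 117130999

117130999


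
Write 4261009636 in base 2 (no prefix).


4261009636 = 11111101111110011101100011100100 in binary

11111101111110011101100011100100


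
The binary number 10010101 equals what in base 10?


10010101 in decimal = 149

149


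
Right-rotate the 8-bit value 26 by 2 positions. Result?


Rotate 0b11010 right by 2 (8-bit) = 0b10000110 = 134

134


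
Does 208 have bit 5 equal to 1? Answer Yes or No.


0b11010000, bit 5 = 0. No

No


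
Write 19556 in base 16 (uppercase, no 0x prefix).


19556 = 4C64 hex

4C64


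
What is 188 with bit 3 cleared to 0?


188 & ~(1 << 3) = 180

180


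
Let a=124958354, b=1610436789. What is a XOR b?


124958354 ^ 1610436789 = 1485825575

1485825575


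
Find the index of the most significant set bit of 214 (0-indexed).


0b11010110. Highest set bit at position 7

7


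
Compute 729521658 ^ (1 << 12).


729521658 ^ (1 << 12) = 729521658 ^ 4096 = 729517562

729517562


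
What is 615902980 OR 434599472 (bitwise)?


0b100100101101011110111100000100 | 0b11001111001110111011000110000 = 0b111101111101111111111100110100 = 1039662900

1039662900


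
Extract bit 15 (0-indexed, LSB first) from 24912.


0b110000101010000, position 15 = 0

0


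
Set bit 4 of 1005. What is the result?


1005 | (1 << 4) = 1005 | 16 = 1021

1021


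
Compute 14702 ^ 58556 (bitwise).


0b11100101101110 ^ 0b1110010010111100 = 0b1101110111010010 = 56786

56786


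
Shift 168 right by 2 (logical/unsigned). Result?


0b10101000 >> 2 = 0b101010 = 42

42


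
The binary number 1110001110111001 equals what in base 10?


1110001110111001 in decimal = 58297

58297


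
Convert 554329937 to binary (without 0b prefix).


554329937 = 100001000010100110011101010001 in binary

100001000010100110011101010001


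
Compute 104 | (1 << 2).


104 | (1 << 2) = 104 | 4 = 108

108


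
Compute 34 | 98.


0b100010 | 0b1100010 = 0b1100010 = 98

98


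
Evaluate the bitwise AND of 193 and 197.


0b11000001 & 0b11000101 = 0b11000001 = 193

193


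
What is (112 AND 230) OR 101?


Step 1: 112 & 230 = 96
Step 2: 96 | 101 = 101

101


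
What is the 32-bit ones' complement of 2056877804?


2056877804 ^ 4294967295 = 2238089491

2238089491


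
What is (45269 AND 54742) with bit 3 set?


Step 1: 45269 & 54742 = 37076
Step 2: 37076 | (1 << 3) = 37076 | 8 = 37084

37084


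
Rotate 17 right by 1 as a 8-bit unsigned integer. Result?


Rotate 0b10001 right by 1 (8-bit) = 0b10001000 = 136

136


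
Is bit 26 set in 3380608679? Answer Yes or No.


0b11001001011111111111111010100111, bit 26 = 0. No

No


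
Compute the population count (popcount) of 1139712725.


0b1000011111011101010001011010101 has 17 set bits

17


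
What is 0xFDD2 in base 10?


FDD2 hex = 64978 decimal

64978


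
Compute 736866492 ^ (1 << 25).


736866492 ^ (1 << 25) = 736866492 ^ 33554432 = 703312060

703312060


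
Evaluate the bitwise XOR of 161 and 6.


0b10100001 ^ 0b110 = 0b10100111 = 167

167


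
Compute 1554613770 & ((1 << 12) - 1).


1554613770 & 4095 = 1546

1546


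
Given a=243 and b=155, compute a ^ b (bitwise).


243 ^ 155 = 104

104


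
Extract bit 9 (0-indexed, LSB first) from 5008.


0b1001110010000, position 9 = 1

1


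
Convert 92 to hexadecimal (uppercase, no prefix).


92 = 5C hex

5C


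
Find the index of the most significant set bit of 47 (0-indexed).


0b101111. Highest set bit at position 5

5


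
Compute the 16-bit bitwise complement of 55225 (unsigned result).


~0b1101011110111001 = 0b10100001000110 = 10310 (16-bit unsigned)

10310


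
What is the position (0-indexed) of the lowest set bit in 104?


0b1101000. Lowest set bit at position 3

3


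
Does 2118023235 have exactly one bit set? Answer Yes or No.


0b1111110001111100111100001000011. Multiple bits set => No

No


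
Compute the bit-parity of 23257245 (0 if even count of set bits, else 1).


0b1011000101110000010011101 has 12 ones => parity 0

0


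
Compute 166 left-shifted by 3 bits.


0b10100110 << 3 = 0b10100110000 = 1328

1328


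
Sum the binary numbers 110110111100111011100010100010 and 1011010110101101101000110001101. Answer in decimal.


110110111100111011100010100010 + 1011010110101101101000110001101 = 10010001110010101000101000101111 = 2445969967

2445969967


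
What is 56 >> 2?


0b111000 >> 2 = 0b1110 = 14

14


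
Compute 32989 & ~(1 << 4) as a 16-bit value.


32989 & ~(1 << 4) = 32973

32973


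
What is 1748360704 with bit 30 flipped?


1748360704 ^ (1 << 30) = 1748360704 ^ 1073741824 = 674618880

674618880


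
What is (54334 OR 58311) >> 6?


Step 1: 54334 | 58311 = 63487
Step 2: 63487 >> 6 = 991

991


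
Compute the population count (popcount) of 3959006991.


0b11101011111110011010011100001111 has 21 set bits

21


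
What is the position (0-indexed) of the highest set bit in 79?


0b1001111. Highest set bit at position 6

6


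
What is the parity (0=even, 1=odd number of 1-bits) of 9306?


0b10010001011010 has 6 ones => parity 0

0


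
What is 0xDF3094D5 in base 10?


DF3094D5 hex = 3744502997 decimal

3744502997


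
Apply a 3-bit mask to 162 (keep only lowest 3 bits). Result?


162 & 7 = 2

2


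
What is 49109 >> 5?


0b1011111111010101 >> 5 = 0b10111111110 = 1534

1534


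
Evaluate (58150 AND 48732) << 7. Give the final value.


Step 1: 58150 & 48732 = 41476
Step 2: 41476 << 7 = 5308928

5308928


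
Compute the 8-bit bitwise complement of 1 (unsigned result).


~0b1 = 0b11111110 = 254 (8-bit unsigned)

254


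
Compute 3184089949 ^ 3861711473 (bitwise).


0b10111101110010010101101101011101 ^ 0b11100110001011010000101001110001 = 0b1011011111001000101000100101100 = 1541689644

1541689644


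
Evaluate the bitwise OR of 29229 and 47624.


0b111001000101101 | 0b1011101000001000 = 0b1111101000101101 = 64045

64045


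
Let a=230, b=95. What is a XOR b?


230 ^ 95 = 185

185


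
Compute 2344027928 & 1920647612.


0b10001011101101110000011100011000 & 0b1110010011110101100000110111100 = 0b10001100100000000100011000 = 36831512

36831512


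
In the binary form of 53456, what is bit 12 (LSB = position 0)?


0b1101000011010000, position 12 = 1

1


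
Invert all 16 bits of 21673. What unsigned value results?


21673 ^ 65535 = 43862

43862


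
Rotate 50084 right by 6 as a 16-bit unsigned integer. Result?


Rotate 0b1100001110100100 right by 6 (16-bit) = 0b1001001100001110 = 37646

37646


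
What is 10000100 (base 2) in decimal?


10000100 in decimal = 132

132


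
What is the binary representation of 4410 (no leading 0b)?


4410 = 1000100111010 in binary

1000100111010


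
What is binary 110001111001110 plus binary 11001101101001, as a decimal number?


110001111001110 + 11001101101001 = 1001011100110111 = 38711

38711


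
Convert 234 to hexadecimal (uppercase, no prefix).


234 = EA hex

EA


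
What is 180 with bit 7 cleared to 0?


180 & ~(1 << 7) = 52

52


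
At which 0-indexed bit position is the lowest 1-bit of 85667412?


0b101000110110010111001010100. Lowest set bit at position 2

2


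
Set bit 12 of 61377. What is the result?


61377 | (1 << 12) = 61377 | 4096 = 65473

65473


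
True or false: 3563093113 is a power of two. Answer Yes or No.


0b11010100011000000111110001111001. Multiple bits set => No

No


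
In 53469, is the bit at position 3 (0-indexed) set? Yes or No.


0b1101000011011101, bit 3 = 1. Yes

Yes


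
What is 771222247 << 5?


0b101101111101111110101011100111 << 5 = 0b10110111110111111010101110011100000 = 24679111904

24679111904


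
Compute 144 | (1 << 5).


144 | (1 << 5) = 144 | 32 = 176

176


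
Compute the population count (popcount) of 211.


0b11010011 has 5 set bits

5


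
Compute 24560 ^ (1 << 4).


24560 ^ (1 << 4) = 24560 ^ 16 = 24544

24544


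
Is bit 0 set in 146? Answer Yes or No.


0b10010010, bit 0 = 0. No

No


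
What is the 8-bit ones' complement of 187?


187 ^ 255 = 68

68


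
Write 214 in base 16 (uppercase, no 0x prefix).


214 = D6 hex

D6


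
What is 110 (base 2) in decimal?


110 in decimal = 6

6


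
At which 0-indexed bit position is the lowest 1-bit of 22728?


0b101100011001000. Lowest set bit at position 3

3


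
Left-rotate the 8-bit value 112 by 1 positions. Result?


Rotate 0b1110000 left by 1 (8-bit) = 0b11100000 = 224

224


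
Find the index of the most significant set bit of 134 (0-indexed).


0b10000110. Highest set bit at position 7

7


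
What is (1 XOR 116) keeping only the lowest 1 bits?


Step 1: 1 ^ 116 = 117
Step 2: 117 & 1 = 1

1


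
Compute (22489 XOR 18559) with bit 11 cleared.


Step 1: 22489 ^ 18559 = 8102
Step 2: 8102 & ~(1 << 11) = 6054

6054


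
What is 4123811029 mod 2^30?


4123811029 & 1073741823 = 902585557

902585557


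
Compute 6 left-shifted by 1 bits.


0b110 << 1 = 0b1100 = 12

12


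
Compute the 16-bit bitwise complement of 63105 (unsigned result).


~0b1111011010000001 = 0b100101111110 = 2430 (16-bit unsigned)

2430


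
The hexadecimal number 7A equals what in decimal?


7A hex = 122 decimal

122


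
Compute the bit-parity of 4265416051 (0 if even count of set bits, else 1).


0b11111110001111010001010101110011 has 20 ones => parity 0

0


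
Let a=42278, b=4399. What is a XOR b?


42278 ^ 4399 = 46089

46089


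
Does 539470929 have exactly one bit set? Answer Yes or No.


0b100000001001111010110001010001. Multiple bits set => No

No


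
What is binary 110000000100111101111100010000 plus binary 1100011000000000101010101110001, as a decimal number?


110000000100111101111100010000 + 1100011000000000101010101110001 = 10010011000101000011010010000001 = 2467574913

2467574913


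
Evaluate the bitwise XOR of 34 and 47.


0b100010 ^ 0b101111 = 0b1101 = 13

13


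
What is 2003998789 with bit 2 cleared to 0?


2003998789 & ~(1 << 2) = 2003998785

2003998785


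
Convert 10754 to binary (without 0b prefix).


10754 = 10101000000010 in binary

10101000000010


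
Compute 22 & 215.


0b10110 & 0b11010111 = 0b10110 = 22

22


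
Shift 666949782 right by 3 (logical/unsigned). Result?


0b100111110000001101100010010110 >> 3 = 0b100111110000001101100010010 = 83368722

83368722


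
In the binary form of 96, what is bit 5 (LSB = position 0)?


0b1100000, position 5 = 1

1


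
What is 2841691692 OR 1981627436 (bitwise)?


0b10101001011000001100011000101100 | 0b1110110000111010011110000101100 = 0b11111111011111011111111000101100 = 4286447148

4286447148


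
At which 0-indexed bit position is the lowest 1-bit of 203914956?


0b1100001001110111111011001100. Lowest set bit at position 2

2


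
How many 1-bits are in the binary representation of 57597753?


0b11011011101101111100111001 has 18 set bits

18


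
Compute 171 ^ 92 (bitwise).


0b10101011 ^ 0b1011100 = 0b11110111 = 247

247


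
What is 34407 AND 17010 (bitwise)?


0b1000011001100111 & 0b100001001110010 = 0b1001100010 = 610

610


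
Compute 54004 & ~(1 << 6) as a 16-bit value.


54004 & ~(1 << 6) = 53940

53940


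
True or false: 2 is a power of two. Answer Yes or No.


0b10. Only one bit set => Yes

Yes


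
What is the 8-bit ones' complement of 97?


97 ^ 255 = 158

158


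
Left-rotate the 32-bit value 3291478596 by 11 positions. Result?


Rotate 0b11000100001011111111101001000100 left by 11 (32-bit) = 0b1111111110100100010011000100001 = 2144478753

2144478753


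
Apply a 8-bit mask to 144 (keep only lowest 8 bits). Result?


144 & 255 = 144

144


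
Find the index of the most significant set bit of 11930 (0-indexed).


0b10111010011010. Highest set bit at position 13

13


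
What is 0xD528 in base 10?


D528 hex = 54568 decimal

54568


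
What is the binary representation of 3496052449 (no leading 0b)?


3496052449 = 11010000011000011000011011100001 in binary

11010000011000011000011011100001


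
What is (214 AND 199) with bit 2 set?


Step 1: 214 & 199 = 198
Step 2: 198 | (1 << 2) = 198 | 4 = 198

198


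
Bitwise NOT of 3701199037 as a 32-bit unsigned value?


~0b11011100100110111101000010111101 = 0b100011011001000010111101000010 = 593768258 (32-bit unsigned)

593768258


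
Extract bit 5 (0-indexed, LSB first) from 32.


0b100000, position 5 = 1

1


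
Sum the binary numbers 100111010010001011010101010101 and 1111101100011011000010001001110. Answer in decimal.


100111010010001011010101010101 + 1111101100011011000010001001110 = 10100100110101100011100110100011 = 2765502883

2765502883


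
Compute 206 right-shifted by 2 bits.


0b11001110 >> 2 = 0b110011 = 51

51


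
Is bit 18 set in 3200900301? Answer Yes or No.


0b10111110110010011101110011001101, bit 18 = 0. No

No


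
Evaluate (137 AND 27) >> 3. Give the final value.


Step 1: 137 & 27 = 9
Step 2: 9 >> 3 = 1

1


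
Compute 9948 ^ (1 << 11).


9948 ^ (1 << 11) = 9948 ^ 2048 = 11996

11996


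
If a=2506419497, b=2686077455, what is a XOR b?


2506419497 ^ 2686077455 = 897492774

897492774


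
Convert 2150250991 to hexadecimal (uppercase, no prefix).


2150250991 = 802A39EF hex

802A39EF


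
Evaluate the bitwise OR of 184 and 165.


0b10111000 | 0b10100101 = 0b10111101 = 189

189


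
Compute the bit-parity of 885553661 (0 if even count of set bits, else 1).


0b110100110010000111100111111101 has 18 ones => parity 0

0


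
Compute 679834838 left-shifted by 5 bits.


0b101000100001010111010011010110 << 5 = 0b10100010000101011101001101011000000 = 21754714816

21754714816


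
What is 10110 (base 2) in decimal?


10110 in decimal = 22

22


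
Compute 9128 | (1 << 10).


9128 | (1 << 10) = 9128 | 1024 = 10152

10152


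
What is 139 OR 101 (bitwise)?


0b10001011 | 0b1100101 = 0b11101111 = 239

239


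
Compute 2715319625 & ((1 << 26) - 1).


2715319625 & 67108863 = 30965065

30965065


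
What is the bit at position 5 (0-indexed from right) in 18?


0b10010, position 5 = 0

0


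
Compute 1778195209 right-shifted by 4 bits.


0b1101001111111010001101100001001 >> 4 = 0b110100111111101000110110000 = 111137200

111137200


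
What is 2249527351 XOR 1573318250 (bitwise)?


0b10000110000101010001000000110111 ^ 0b1011101110001101110111001101010 = 0b11011011110100111111111001011101 = 3688103517

3688103517


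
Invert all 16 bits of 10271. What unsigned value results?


10271 ^ 65535 = 55264

55264


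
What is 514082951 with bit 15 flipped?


514082951 ^ (1 << 15) = 514082951 ^ 32768 = 514115719

514115719


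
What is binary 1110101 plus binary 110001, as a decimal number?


1110101 + 110001 = 10100110 = 166

166


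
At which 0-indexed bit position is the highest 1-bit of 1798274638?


0b1101011001011110111111001001110. Highest set bit at position 30

30


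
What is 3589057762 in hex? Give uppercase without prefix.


3589057762 = D5ECACE2 hex

D5ECACE2


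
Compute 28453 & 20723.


0b110111100100101 & 0b101000011110011 = 0b100000000100001 = 16417

16417


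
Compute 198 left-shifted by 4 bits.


0b11000110 << 4 = 0b110001100000 = 3168

3168


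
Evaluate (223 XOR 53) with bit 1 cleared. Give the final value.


Step 1: 223 ^ 53 = 234
Step 2: 234 & ~(1 << 1) = 232

232


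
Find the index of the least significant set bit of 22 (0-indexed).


0b10110. Lowest set bit at position 1

1


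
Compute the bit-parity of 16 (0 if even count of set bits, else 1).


0b10000 has 1 ones => parity 1

1


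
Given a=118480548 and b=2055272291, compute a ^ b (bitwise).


118480548 ^ 2055272291 = 2106534343

2106534343


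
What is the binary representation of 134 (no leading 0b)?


134 = 10000110 in binary

10000110


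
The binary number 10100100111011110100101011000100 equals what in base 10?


10100100111011110100101011000100 in decimal = 2767145668

2767145668


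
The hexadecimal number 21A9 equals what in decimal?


21A9 hex = 8617 decimal

8617


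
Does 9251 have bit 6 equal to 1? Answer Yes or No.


0b10010000100011, bit 6 = 0. No

No


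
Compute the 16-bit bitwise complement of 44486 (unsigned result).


~0b1010110111000110 = 0b101001000111001 = 21049 (16-bit unsigned)

21049


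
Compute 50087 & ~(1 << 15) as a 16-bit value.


50087 & ~(1 << 15) = 17319

17319


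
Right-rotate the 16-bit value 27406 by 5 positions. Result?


Rotate 0b110101100001110 right by 5 (16-bit) = 0b111001101011000 = 29528

29528


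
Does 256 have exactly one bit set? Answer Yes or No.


0b100000000. Only one bit set => Yes

Yes


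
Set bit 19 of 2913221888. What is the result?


2913221888 | (1 << 19) = 2913221888 | 524288 = 2913746176

2913746176


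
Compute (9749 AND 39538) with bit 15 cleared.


Step 1: 9749 & 39538 = 528
Step 2: 528 & ~(1 << 15) = 528

528


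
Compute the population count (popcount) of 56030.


0b1101101011011110 has 11 set bits

11


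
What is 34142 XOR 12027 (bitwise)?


0b1000010101011110 ^ 0b10111011111011 = 0b1010101110100101 = 43941

43941


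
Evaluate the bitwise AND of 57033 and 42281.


0b1101111011001001 & 0b1010010100101001 = 0b1000010000001001 = 33801

33801


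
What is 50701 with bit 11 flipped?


50701 ^ (1 << 11) = 50701 ^ 2048 = 52749

52749


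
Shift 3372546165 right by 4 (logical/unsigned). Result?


0b11001001000001001111100001110101 >> 4 = 0b1100100100000100111110000111 = 210784135

210784135


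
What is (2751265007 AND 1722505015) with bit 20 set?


Step 1: 2751265007 & 1722505015 = 581455911
Step 2: 581455911 | (1 << 20) = 581455911 | 1048576 = 582504487

582504487


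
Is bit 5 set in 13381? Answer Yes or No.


0b11010001000101, bit 5 = 0. No

No


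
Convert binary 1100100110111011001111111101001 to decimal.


1100100110111011001111111101001 in decimal = 1692245993

1692245993


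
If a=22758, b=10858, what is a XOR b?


22758 ^ 10858 = 29324

29324


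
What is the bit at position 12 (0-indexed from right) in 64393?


0b1111101110001001, position 12 = 1

1


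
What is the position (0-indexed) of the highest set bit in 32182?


0b111110110110110. Highest set bit at position 14

14


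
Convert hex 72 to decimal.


72 hex = 114 decimal

114


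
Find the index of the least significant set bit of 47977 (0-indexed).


0b1011101101101001. Lowest set bit at position 0

0


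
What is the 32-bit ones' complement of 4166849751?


4166849751 ^ 4294967295 = 128117544

128117544


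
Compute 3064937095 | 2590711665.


0b10110110101011110011101010000111 | 0b10011010011010110001111101110001 = 0b10111110111011110011111111110111 = 3203350519

3203350519


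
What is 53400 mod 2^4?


53400 & 15 = 8

8


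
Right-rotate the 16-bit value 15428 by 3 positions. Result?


Rotate 0b11110001000100 right by 3 (16-bit) = 0b1000011110001000 = 34696

34696


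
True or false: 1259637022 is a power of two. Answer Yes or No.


0b1001011000101001000100100011110. Multiple bits set => No

No


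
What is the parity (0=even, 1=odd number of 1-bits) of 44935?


0b1010111110000111 has 10 ones => parity 0

0


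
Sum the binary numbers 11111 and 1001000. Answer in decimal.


11111 + 1001000 = 1100111 = 103

103


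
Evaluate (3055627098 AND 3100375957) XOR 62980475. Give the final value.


Step 1: 3055627098 & 3100375957 = 2952866576
Step 2: 2952866576 ^ 62980475 = 3015715435

3015715435


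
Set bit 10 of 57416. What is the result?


57416 | (1 << 10) = 57416 | 1024 = 58440

58440


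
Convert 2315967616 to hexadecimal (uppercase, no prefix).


2315967616 = 8A0ADC80 hex

8A0ADC80


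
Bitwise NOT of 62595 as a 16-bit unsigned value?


~0b1111010010000011 = 0b101101111100 = 2940 (16-bit unsigned)

2940


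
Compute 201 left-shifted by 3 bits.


0b11001001 << 3 = 0b11001001000 = 1608

1608


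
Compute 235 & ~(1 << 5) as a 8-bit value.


235 & ~(1 << 5) = 203

203


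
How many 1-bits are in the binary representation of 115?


0b1110011 has 5 set bits

5


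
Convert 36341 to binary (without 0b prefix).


36341 = 1000110111110101 in binary

1000110111110101


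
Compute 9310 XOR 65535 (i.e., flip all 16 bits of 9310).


9310 ^ 65535 = 56225

56225


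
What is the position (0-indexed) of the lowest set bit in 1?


0b1. Lowest set bit at position 0

0


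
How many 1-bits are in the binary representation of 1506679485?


0b1011001110011100001101010111101 has 18 set bits

18


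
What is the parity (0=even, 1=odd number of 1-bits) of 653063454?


0b100110111011001111010100011110 has 18 ones => parity 0

0


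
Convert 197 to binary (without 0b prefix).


197 = 11000101 in binary

11000101


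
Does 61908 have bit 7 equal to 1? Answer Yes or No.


0b1111000111010100, bit 7 = 1. Yes

Yes


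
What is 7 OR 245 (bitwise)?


0b111 | 0b11110101 = 0b11110111 = 247

247


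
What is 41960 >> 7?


0b1010001111101000 >> 7 = 0b101000111 = 327

327


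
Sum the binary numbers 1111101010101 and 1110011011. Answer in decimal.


1111101010101 + 1110011011 = 10001011110000 = 8944

8944


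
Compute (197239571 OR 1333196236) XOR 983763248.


Step 1: 197239571 | 1333196236 = 1341650911
Step 2: 1341650911 ^ 983763248 = 1968504559

1968504559


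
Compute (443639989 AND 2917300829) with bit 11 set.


Step 1: 443639989 & 2917300829 = 140535829
Step 2: 140535829 | (1 << 11) = 140535829 | 2048 = 140535829

140535829


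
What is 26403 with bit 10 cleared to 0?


26403 & ~(1 << 10) = 25379

25379


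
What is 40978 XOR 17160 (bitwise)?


0b1010000000010010 ^ 0b100001100001000 = 0b1110001100011010 = 58138

58138


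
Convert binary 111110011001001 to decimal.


111110011001001 in decimal = 31945

31945


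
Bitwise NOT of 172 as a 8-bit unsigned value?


~0b10101100 = 0b1010011 = 83 (8-bit unsigned)

83


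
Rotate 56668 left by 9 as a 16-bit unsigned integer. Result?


Rotate 0b1101110101011100 left by 9 (16-bit) = 0b1011100110111010 = 47546

47546


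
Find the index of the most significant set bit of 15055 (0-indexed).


0b11101011001111. Highest set bit at position 13

13


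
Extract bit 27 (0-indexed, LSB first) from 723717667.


0b101011001000110000111000100011, position 27 = 1

1


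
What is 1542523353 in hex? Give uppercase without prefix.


1542523353 = 5BF109D9 hex

5BF109D9


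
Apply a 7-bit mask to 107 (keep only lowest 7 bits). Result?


107 & 127 = 107

107


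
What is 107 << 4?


0b1101011 << 4 = 0b11010110000 = 1712

1712


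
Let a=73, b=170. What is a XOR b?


73 ^ 170 = 227

227


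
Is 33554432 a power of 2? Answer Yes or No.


0b10000000000000000000000000. Only one bit set => Yes

Yes


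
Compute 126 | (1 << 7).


126 | (1 << 7) = 126 | 128 = 254

254


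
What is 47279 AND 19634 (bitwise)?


0b1011100010101111 & 0b100110010110010 = 0b100010100010 = 2210

2210


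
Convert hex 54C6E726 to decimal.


54C6E726 hex = 1422321446 decimal

1422321446


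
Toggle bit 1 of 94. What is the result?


94 ^ (1 << 1) = 94 ^ 2 = 92

92


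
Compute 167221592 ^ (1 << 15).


167221592 ^ (1 << 15) = 167221592 ^ 32768 = 167188824

167188824


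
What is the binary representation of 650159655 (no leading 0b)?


650159655 = 100110110000001010011000100111 in binary

100110110000001010011000100111


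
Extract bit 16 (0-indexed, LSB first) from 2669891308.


0b10011111001000110100111011101100, position 16 = 1

1


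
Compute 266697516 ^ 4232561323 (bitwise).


0b1111111001010111101100101100 ^ 0b11111100010001111100001010101011 = 0b11110011101000101011100110000111 = 4087527815

4087527815


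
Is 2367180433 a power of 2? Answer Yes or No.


0b10001101000110000100111010010001. Multiple bits set => No

No


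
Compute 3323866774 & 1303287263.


0b11000110000111100010111010010110 & 0b1001101101011101001010111011111 = 0b1000100000011100000010010010110 = 1141769366

1141769366


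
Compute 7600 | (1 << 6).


7600 | (1 << 6) = 7600 | 64 = 7664

7664


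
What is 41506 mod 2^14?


41506 & 16383 = 8738

8738


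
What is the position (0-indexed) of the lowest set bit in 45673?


0b1011001001101001. Lowest set bit at position 0

0


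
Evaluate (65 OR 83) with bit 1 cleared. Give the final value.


Step 1: 65 | 83 = 83
Step 2: 83 & ~(1 << 1) = 81

81


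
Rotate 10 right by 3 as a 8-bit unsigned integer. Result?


Rotate 0b1010 right by 3 (8-bit) = 0b1000001 = 65

65


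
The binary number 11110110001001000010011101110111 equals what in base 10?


11110110001001000010011101110111 in decimal = 4129564535

4129564535


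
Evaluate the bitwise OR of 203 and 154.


0b11001011 | 0b10011010 = 0b11011011 = 219

219


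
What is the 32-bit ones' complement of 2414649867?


2414649867 ^ 4294967295 = 1880317428

1880317428


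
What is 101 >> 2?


0b1100101 >> 2 = 0b11001 = 25

25


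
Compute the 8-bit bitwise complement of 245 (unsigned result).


~0b11110101 = 0b1010 = 10 (8-bit unsigned)

10


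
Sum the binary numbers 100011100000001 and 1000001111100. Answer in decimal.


100011100000001 + 1000001111100 = 101011101111101 = 22397

22397


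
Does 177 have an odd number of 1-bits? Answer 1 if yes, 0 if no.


0b10110001 has 4 ones => parity 0

0


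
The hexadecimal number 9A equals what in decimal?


9A hex = 154 decimal

154


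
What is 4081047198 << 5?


0b11110011001111111101011010011110 << 5 = 0b1111001100111111110101101001111000000 = 130593510336

130593510336


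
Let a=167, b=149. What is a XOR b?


167 ^ 149 = 50

50


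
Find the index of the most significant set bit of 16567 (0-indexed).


0b100000010110111. Highest set bit at position 14

14


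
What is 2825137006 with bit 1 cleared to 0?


2825137006 & ~(1 << 1) = 2825137004

2825137004


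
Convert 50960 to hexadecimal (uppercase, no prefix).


50960 = C710 hex

C710


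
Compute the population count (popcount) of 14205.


0b11011101111101 has 11 set bits

11


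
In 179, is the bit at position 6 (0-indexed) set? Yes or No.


0b10110011, bit 6 = 0. No

No


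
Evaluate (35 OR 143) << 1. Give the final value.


Step 1: 35 | 143 = 175
Step 2: 175 << 1 = 350

350


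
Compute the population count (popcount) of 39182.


0b1001100100001110 has 7 set bits

7


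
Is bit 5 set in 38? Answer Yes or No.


0b100110, bit 5 = 1. Yes

Yes


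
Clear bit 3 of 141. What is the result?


141 & ~(1 << 3) = 133

133


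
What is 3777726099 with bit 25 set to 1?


3777726099 | (1 << 25) = 3777726099 | 33554432 = 3811280531

3811280531


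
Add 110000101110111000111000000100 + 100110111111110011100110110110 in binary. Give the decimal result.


110000101110111000111000000100 + 100110111111110011100110110110 = 1010111101110101100011110111010 = 1471858618

1471858618


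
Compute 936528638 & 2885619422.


0b110111110100100100101011111110 & 0b10101011111111110000111011011110 = 0b100011110100100000101011011110 = 600967902

600967902


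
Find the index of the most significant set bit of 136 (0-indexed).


0b10001000. Highest set bit at position 7

7


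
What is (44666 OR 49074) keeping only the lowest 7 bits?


Step 1: 44666 | 49074 = 49146
Step 2: 49146 & 127 = 122

122


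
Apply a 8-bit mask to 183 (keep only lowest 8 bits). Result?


183 & 255 = 183

183


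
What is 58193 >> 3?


0b1110001101010001 >> 3 = 0b1110001101010 = 7274

7274


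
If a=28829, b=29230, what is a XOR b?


28829 ^ 29230 = 691

691


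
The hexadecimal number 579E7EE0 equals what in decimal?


579E7EE0 hex = 1470004960 decimal

1470004960


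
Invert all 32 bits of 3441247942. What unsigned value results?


3441247942 ^ 4294967295 = 853719353

853719353


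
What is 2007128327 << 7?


0b1110111101000100101100100000111 << 7 = 0b11101111010001001011001000001110000000 = 256912425856

256912425856


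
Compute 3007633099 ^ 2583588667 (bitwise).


0b10110011010001001101011011001011 ^ 0b10011001111111100110111100111011 = 0b101010101110101011100111110000 = 716880368

716880368


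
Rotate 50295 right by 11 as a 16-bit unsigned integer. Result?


Rotate 0b1100010001110111 right by 11 (16-bit) = 0b1000111011111000 = 36600

36600


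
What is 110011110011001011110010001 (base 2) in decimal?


110011110011001011110010001 in decimal = 108631953

108631953


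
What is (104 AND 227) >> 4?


Step 1: 104 & 227 = 96
Step 2: 96 >> 4 = 6

6


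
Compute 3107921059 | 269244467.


0b10111001001111110001110010100011 | 0b10000000011000101100000110011 = 0b10111001001111110101110010110011 = 3107937459

3107937459


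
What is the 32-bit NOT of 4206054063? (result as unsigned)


~0b11111010101100110100101010101111 = 0b101010011001011010101010000 = 88913232 (32-bit unsigned)

88913232


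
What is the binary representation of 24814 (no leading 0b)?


24814 = 110000011101110 in binary

110000011101110


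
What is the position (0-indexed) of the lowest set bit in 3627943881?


0b11011000001111100000011111001001. Lowest set bit at position 0

0


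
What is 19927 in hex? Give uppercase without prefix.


19927 = 4DD7 hex

4DD7


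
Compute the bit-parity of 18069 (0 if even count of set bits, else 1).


0b100011010010101 has 7 ones => parity 1

1


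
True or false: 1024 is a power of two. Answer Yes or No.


0b10000000000. Only one bit set => Yes

Yes


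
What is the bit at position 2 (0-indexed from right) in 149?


0b10010101, position 2 = 1

1


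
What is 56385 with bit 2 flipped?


56385 ^ (1 << 2) = 56385 ^ 4 = 56389

56389


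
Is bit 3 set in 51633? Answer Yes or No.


0b1100100110110001, bit 3 = 0. No

No


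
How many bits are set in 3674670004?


0b11011011000001110000001110110100 has 15 set bits

15


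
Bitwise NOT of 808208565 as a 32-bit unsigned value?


~0b110000001011000100100010110101 = 0b11001111110100111011011101001010 = 3486758730 (32-bit unsigned)

3486758730


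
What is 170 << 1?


0b10101010 << 1 = 0b101010100 = 340

340


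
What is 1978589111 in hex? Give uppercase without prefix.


1978589111 = 75EEDFB7 hex

75EEDFB7


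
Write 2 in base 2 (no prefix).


2 = 10 in binary

10


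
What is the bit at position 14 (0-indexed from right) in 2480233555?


0b10010011110101010101110001010011, position 14 = 1

1


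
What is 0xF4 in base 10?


F4 hex = 244 decimal

244


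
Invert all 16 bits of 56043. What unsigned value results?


56043 ^ 65535 = 9492

9492


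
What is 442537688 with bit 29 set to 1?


442537688 | (1 << 29) = 442537688 | 536870912 = 979408600

979408600


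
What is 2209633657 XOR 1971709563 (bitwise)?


0b10000011101101000101010101111001 ^ 0b1110101100001011110011001111011 = 0b11110110001100011011001100000010 = 4130452226

4130452226


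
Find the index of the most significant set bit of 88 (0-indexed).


0b1011000. Highest set bit at position 6

6


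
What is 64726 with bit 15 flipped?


64726 ^ (1 << 15) = 64726 ^ 32768 = 31958

31958


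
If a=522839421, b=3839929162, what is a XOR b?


522839421 ^ 3839929162 = 4224273975

4224273975


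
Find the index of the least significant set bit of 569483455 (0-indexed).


0b100001111100011010000010111111. Lowest set bit at position 0

0


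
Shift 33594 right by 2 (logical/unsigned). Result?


0b1000001100111010 >> 2 = 0b10000011001110 = 8398

8398


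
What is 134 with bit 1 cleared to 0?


134 & ~(1 << 1) = 132

132


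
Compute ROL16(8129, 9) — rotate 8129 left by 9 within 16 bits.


Rotate 0b1111111000001 left by 9 (16-bit) = 0b1000001000111111 = 33343

33343


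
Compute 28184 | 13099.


0b110111000011000 | 0b11001100101011 = 0b111111100111011 = 32571

32571


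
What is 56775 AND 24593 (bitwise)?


0b1101110111000111 & 0b110000000010001 = 0b100000000000001 = 16385

16385


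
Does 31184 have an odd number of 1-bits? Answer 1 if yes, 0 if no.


0b111100111010000 has 8 ones => parity 0

0


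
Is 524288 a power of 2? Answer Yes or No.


0b10000000000000000000. Only one bit set => Yes

Yes


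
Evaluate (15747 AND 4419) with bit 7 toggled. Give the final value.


Step 1: 15747 & 4419 = 4355
Step 2: 4355 ^ (1 << 7) = 4355 ^ 128 = 4483

4483


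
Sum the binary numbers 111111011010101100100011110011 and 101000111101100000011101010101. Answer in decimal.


111111011010101100100011110011 + 101000111101100000011101010101 = 1101000011000001101000001001000 = 1751175240

1751175240


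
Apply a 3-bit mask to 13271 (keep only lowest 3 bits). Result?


13271 & 7 = 7

7


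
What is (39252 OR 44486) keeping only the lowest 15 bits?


Step 1: 39252 | 44486 = 48598
Step 2: 48598 & 32767 = 15830

15830


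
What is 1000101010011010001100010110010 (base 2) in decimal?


1000101010011010001100010110010 in decimal = 1162680498

1162680498


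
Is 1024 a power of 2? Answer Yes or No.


0b10000000000. Only one bit set => Yes

Yes


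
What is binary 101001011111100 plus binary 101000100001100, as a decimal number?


101001011111100 + 101000100001100 = 1010010000001000 = 41992

41992


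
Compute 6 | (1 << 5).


6 | (1 << 5) = 6 | 32 = 38

38


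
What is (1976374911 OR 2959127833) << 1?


Step 1: 1976374911 | 2959127833 = 4125996927
Step 2: 4125996927 << 1 = 8251993854

8251993854


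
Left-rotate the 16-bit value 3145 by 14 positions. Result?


Rotate 0b110001001001 left by 14 (16-bit) = 0b100001100010010 = 17170

17170


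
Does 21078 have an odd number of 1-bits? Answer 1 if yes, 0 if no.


0b101001001010110 has 7 ones => parity 1

1


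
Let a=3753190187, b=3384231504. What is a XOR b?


3753190187 ^ 3384231504 = 369255803

369255803


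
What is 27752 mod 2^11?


27752 & 2047 = 1128

1128


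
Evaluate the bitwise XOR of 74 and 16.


0b1001010 ^ 0b10000 = 0b1011010 = 90

90


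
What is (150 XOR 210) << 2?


Step 1: 150 ^ 210 = 68
Step 2: 68 << 2 = 272

272


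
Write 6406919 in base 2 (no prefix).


6406919 = 11000011100001100000111 in binary

11000011100001100000111


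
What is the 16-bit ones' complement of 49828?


49828 ^ 65535 = 15707

15707


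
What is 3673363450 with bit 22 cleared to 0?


3673363450 & ~(1 << 22) = 3669169146

3669169146


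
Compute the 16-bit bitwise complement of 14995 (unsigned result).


~0b11101010010011 = 0b1100010101101100 = 50540 (16-bit unsigned)

50540


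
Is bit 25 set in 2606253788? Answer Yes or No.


0b10011011010110000100011011011100, bit 25 = 1. Yes

Yes


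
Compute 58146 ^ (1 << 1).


58146 ^ (1 << 1) = 58146 ^ 2 = 58144

58144


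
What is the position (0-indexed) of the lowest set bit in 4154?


0b1000000111010. Lowest set bit at position 1

1


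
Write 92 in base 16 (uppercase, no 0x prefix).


92 = 5C hex

5C


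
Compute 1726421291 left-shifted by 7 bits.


0b1100110111001110001100100101011 << 7 = 0b11001101110011100011001001010110000000 = 220981925248

220981925248


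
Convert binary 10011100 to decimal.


10011100 in decimal = 156

156


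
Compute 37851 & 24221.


0b1001001111011011 & 0b101111010011101 = 0b1001010011001 = 4761

4761


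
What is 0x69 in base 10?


69 hex = 105 decimal

105


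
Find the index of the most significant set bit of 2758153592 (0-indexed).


0b10100100011001100001010101111000. Highest set bit at position 31

31


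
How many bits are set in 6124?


0b1011111101100 has 9 set bits

9


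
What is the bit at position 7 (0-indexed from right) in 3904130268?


0b11101000101101000100110011011100, position 7 = 1

1


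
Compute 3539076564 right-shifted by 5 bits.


0b11010010111100100000010111010100 >> 5 = 0b110100101111001000000101110 = 110596142

110596142


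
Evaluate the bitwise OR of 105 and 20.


0b1101001 | 0b10100 = 0b1111101 = 125

125


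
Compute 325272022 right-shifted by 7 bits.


0b10011011000110100000111010110 >> 7 = 0b1001101100011010000011 = 2541187

2541187


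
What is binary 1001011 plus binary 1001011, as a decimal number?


1001011 + 1001011 = 10010110 = 150

150


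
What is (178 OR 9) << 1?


Step 1: 178 | 9 = 187
Step 2: 187 << 1 = 374

374


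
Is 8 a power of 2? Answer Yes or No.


0b1000. Only one bit set => Yes

Yes


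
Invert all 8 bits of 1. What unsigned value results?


1 ^ 255 = 254

254


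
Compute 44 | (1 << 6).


44 | (1 << 6) = 44 | 64 = 108

108


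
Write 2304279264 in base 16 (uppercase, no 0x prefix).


2304279264 = 895882E0 hex

895882E0
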